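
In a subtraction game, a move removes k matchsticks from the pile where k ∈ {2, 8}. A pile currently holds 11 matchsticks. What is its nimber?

Compute g(0), g(1), … for moves {2, 8}:
k:     0  1  2  3  4  5  6  7  8  9 10 11
g(k):  0  0  1  1  0  0  1  1  2  2  0  0
So g(11) = 0.

0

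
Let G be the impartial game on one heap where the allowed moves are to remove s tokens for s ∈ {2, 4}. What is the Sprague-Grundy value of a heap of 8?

1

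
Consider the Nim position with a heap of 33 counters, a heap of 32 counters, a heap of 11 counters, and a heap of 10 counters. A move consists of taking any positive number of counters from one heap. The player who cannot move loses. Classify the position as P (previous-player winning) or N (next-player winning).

P-position

Nim-sum: 33 ⊕ 32 ⊕ 11 ⊕ 10 = 0.
The nim-sum is 0, so this is a P-position: the player to move is in a losing position under optimal play.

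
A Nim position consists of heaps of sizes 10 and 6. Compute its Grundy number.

12

Nim-sum: 10 XOR 6 = 12.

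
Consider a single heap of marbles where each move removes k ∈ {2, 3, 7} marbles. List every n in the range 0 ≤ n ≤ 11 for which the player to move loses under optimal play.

0, 1, 5, 6, 10, 11

Compute g(0), g(1), … for moves {2, 3, 7}:
g(0) = mex{} = 0
g(1) = mex{} = 0
g(2) = mex{0} = 1
g(3) = mex{0} = 1
g(4) = mex{0,1} = 2
g(5) = mex{1} = 0
g(6) = mex{1,2} = 0
g(7) = mex{0,2} = 1
g(8) = mex{0} = 1
g(9) = mex{0,1} = 2
g(10) = mex{1} = 0
g(11) = mex{1,2} = 0
The P-positions (g = 0) in 0..11 are 0, 1, 5, 6, 10, 11.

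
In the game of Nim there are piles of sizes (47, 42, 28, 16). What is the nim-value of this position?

Nim-sum: 47 XOR 42 XOR 28 XOR 16 = 9.

9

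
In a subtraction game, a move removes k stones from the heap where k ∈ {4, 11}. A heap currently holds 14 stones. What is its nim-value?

1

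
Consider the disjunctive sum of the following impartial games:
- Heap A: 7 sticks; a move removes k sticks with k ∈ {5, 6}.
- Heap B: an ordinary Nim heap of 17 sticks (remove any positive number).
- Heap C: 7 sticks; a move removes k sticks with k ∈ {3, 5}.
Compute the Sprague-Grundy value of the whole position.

Build the Grundy sequence for heap A with g(k) = mex{g(k−s) : s ∈ {5, 6}, s ≤ k}:
g(0) = mex{} = 0
g(1) = mex{} = 0
g(2) = mex{} = 0
g(3) = mex{} = 0
g(4) = mex{} = 0
g(5) = mex{0} = 1
g(6) = mex{0} = 1
g(7) = mex{0} = 1
So g(7) = 1.
Heap B is a plain Nim heap of size 17, so its Grundy value is 17.
For heap C, compute g(0), g(1), … with moves {3, 5}:
g(0) = mex{} = 0
g(1) = mex{} = 0
g(2) = mex{} = 0
g(3) = mex{0} = 1
g(4) = mex{0} = 1
g(5) = mex{0} = 1
g(6) = mex{0,1} = 2
g(7) = mex{0,1} = 2
So g(7) = 2.
The value of a disjunctive sum is the nim-sum of the parts.
Combined value = 1 ⊕ 17 ⊕ 2 = 18.

18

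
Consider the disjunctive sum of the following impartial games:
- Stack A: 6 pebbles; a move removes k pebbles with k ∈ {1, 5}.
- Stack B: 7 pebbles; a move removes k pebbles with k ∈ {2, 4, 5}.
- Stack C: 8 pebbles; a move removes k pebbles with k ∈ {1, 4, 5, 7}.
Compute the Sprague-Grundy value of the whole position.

Build the Grundy sequence for stack A with g(k) = mex{g(k−s) : s ∈ {1, 5}, s ≤ k}:
k:     0  1  2  3  4  5  6
g(k):  0  1  0  1  0  1  0
So g(6) = 0.
For stack B, compute g(0), g(1), … with moves {2, 4, 5}:
g(0) = mex{} = 0
g(1) = mex{} = 0
g(2) = mex{0} = 1
g(3) = mex{0} = 1
g(4) = mex{0,1} = 2
g(5) = mex{0,1} = 2
g(6) = mex{0,1,2} = 3
g(7) = mex{1,2} = 0
So g(7) = 0.
Grundy values for stack C (subtraction set {1, 4, 5, 7}):
k:     0  1  2  3  4  5  6  7  8
g(k):  0  1  0  1  2  3  2  3  0
So g(8) = 0.
By the Sprague-Grundy theorem, the Grundy value of a sum of independent games is the XOR of the component values.
Combined value = 0 ⊕ 0 ⊕ 0 = 0.

0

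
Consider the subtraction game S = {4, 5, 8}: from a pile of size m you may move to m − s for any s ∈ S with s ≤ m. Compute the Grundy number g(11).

2

Build the Grundy sequence with g(k) = mex{g(k−s) : s ∈ {4, 5, 8}, s ≤ k}:
k:     0  1  2  3  4  5  6  7  8  9 10 11
g(k):  0  0  0  0  1  1  1  1  2  2  2  2
So g(11) = 2.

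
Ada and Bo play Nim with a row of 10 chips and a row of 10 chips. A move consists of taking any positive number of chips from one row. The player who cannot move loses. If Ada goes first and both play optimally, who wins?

Bo wins

Write each in binary and XOR column by column:
  1010  (10)
  1010  (10)
  ----
  0000  (0)
The nim-sum is 0, so this is a P-position: the player to move is in a losing position under optimal play; Ada is about to move from it and so loses — Bo wins.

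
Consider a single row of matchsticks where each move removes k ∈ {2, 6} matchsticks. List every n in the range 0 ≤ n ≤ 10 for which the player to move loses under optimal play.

0, 1, 4, 5, 8, 9

Compute g(0), g(1), … for moves {2, 6}:
k:     0  1  2  3  4  5  6  7  8  9 10
g(k):  0  0  1  1  0  0  1  1  0  0  1
The P-positions (g = 0) in 0..10 are 0, 1, 4, 5, 8, 9.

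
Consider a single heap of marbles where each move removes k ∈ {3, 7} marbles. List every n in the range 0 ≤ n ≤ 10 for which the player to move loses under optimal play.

0, 1, 2, 6, 10

Compute g(0), g(1), … for moves {3, 7}:
g(0) = mex{} = 0
g(1) = mex{} = 0
g(2) = mex{} = 0
g(3) = mex{0} = 1
g(4) = mex{0} = 1
g(5) = mex{0} = 1
g(6) = mex{1} = 0
g(7) = mex{0,1} = 2
g(8) = mex{0,1} = 2
g(9) = mex{0} = 1
g(10) = mex{1,2} = 0
The P-positions (g = 0) in 0..10 are 0, 1, 2, 6, 10.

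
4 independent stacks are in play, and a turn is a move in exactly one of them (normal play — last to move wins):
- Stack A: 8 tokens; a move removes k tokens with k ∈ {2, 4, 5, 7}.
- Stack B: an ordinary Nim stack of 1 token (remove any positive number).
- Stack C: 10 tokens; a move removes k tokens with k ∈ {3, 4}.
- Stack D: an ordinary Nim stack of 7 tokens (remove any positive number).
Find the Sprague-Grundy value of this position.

3

Grundy values for stack A (subtraction set {2, 4, 5, 7}):
k:     0  1  2  3  4  5  6  7  8
g(k):  0  0  1  1  2  2  3  3  4
So g(8) = 4.
Stack B is a plain Nim stack of size 1, so its Grundy value is 1.
Build the Grundy sequence for stack C with g(k) = mex{g(k−s) : s ∈ {3, 4}, s ≤ k}:
k:     0  1  2  3  4  5  6  7  8  9 10
g(k):  0  0  0  1  1  1  2  0  0  0  1
So g(10) = 1.
Stack D is a plain Nim stack of size 7, so its Grundy value is 7.
By the Sprague-Grundy theorem, the Grundy value of a sum of independent games is the XOR of the component values.
Combined value = 4 XOR 1 XOR 1 XOR 7 = 3.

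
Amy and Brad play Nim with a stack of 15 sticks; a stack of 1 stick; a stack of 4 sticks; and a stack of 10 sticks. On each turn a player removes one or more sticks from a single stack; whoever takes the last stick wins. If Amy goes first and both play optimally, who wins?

Brad wins

Nim-sum: 15 XOR 1 XOR 4 XOR 10 = 0.
The nim-sum is 0, so this is a P-position: the player to move is in a losing position under optimal play; Amy is about to move from it and so loses — Brad wins.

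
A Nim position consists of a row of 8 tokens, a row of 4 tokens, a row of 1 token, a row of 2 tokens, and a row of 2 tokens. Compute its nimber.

13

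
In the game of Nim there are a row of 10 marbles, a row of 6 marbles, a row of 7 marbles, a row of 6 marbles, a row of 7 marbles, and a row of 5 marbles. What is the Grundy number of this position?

15

Write each in binary and XOR column by column:
  1010  (10)
  0110  (6)
  0111  (7)
  0110  (6)
  0111  (7)
  0101  (5)
  ----
  1111  (15)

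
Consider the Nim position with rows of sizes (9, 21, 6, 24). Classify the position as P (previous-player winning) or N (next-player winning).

Nim-sum: 9 XOR 21 XOR 6 XOR 24 = 2.
The nim-sum is 2 ≠ 0, so this is an N-position: the player to move can win.

N-position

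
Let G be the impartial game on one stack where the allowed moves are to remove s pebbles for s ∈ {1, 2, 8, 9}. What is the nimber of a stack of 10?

Compute g(0), g(1), … for moves {1, 2, 8, 9}:
g(0) = mex{} = 0
g(1) = mex{0} = 1
g(2) = mex{0,1} = 2
g(3) = mex{1,2} = 0
g(4) = mex{0,2} = 1
g(5) = mex{0,1} = 2
g(6) = mex{1,2} = 0
g(7) = mex{0,2} = 1
g(8) = mex{0,1} = 2
g(9) = mex{0,1,2} = 3
g(10) = mex{1,2,3} = 0
So g(10) = 0.

0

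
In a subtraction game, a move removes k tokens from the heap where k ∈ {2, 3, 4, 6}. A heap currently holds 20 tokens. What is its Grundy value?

2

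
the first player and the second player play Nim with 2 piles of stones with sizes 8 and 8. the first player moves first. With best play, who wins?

In binary:
  1000  (8)
  1000  (8)
  ----
  0000  (0)
The nim-sum is 0, so this is a P-position: the player to move is in a losing position under optimal play; the first player is about to move from it and so loses — the second player wins.

the second player wins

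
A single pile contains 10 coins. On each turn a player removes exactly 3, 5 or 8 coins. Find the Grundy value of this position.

3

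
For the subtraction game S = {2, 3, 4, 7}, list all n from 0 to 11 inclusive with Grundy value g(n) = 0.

0, 1, 6, 11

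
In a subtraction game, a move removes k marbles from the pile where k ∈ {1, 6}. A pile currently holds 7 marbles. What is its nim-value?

Build the Grundy sequence with g(k) = mex{g(k−s) : s ∈ {1, 6}, s ≤ k}:
k:     0  1  2  3  4  5  6  7
g(k):  0  1  0  1  0  1  2  0
So g(7) = 0.

0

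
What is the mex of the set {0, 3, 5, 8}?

0 is in the set but 1 is not, so the mex is 1.

1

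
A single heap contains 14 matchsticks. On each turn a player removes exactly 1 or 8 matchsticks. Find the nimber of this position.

Grundy values for subtraction set {1, 8}:
g(0) = mex{} = 0
g(1) = mex{0} = 1
g(2) = mex{1} = 0
g(3) = mex{0} = 1
g(4) = mex{1} = 0
g(5) = mex{0} = 1
g(6) = mex{1} = 0
g(7) = mex{0} = 1
g(8) = mex{0,1} = 2
g(9) = mex{1,2} = 0
g(10) = mex{0} = 1
g(11) = mex{1} = 0
g(12) = mex{0} = 1
g(13) = mex{1} = 0
g(14) = mex{0} = 1
So g(14) = 1.

1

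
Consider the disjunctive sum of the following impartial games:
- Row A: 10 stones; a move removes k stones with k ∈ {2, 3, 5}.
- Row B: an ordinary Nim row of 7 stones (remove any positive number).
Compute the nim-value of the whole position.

6

For row A, compute g(0), g(1), … with moves {2, 3, 5}:
k:     0  1  2  3  4  5  6  7  8  9 10
g(k):  0  0  1  1  2  2  3  0  0  1  1
So g(10) = 1.
Row B is a plain Nim row of size 7, so its Grundy value is 7.
The value of a disjunctive sum is the nim-sum of the parts.
Combined value = 1 ⊕ 7 = 6.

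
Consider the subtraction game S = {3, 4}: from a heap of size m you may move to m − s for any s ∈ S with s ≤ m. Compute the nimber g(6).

2

Compute g(0), g(1), … for moves {3, 4}:
g(0) = mex{} = 0
g(1) = mex{} = 0
g(2) = mex{} = 0
g(3) = mex{0} = 1
g(4) = mex{0} = 1
g(5) = mex{0} = 1
g(6) = mex{0,1} = 2
So g(6) = 2.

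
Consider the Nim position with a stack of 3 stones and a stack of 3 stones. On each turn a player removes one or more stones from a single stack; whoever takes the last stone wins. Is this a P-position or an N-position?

Nim-sum: 3 ⊕ 3 = 0.
The nim-sum is 0, so this is a P-position: the player to move is in a losing position under optimal play.

P-position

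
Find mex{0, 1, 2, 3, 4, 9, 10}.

The values 0, 1, 2, 3, 4 are all present; 5 is the first non-negative integer missing from the set.

5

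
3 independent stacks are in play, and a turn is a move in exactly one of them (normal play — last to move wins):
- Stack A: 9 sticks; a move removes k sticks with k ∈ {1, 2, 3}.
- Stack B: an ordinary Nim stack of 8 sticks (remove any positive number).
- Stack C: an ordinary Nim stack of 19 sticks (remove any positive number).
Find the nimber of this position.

For stack A, compute g(0), g(1), … with moves {1, 2, 3}:
g(0) = mex{} = 0
g(1) = mex{0} = 1
g(2) = mex{0,1} = 2
g(3) = mex{0,1,2} = 3
g(4) = mex{1,2,3} = 0
g(5) = mex{0,2,3} = 1
g(6) = mex{0,1,3} = 2
g(7) = mex{0,1,2} = 3
g(8) = mex{1,2,3} = 0
g(9) = mex{0,2,3} = 1
So g(9) = 1.
Stack B is a plain Nim stack of size 8, so its Grundy value is 8.
Stack C is a plain Nim stack of size 19, so its Grundy value is 19.
The value of a disjunctive sum is the nim-sum of the parts.
Combined value = 1 ⊕ 8 ⊕ 19 = 26.

26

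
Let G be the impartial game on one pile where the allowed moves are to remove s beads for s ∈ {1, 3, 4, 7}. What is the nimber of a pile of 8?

0

Build the Grundy sequence with g(k) = mex{g(k−s) : s ∈ {1, 3, 4, 7}, s ≤ k}:
k:     0  1  2  3  4  5  6  7  8
g(k):  0  1  0  1  2  3  2  3  0
So g(8) = 0.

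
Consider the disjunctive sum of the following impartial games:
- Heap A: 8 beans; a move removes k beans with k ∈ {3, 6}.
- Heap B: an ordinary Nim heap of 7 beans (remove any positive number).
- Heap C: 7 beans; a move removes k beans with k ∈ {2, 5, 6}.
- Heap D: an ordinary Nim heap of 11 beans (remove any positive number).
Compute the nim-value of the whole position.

13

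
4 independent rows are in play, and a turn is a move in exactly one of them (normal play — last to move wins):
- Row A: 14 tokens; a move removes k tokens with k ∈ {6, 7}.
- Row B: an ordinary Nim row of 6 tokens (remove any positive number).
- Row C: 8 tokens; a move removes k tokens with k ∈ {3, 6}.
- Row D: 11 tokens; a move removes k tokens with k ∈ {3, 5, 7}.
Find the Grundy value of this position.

For row A, compute g(0), g(1), … with moves {6, 7}:
k:     0  1  2  3  4  5  6  7  8  9 10 11 12 13 14
g(k):  0  0  0  0  0  0  1  1  1  1  1  1  2  0  0
So g(14) = 0.
Row B is a plain Nim row of size 6, so its Grundy value is 6.
For row C, compute g(0), g(1), … with moves {3, 6}:
k:     0  1  2  3  4  5  6  7  8
g(k):  0  0  0  1  1  1  2  2  2
So g(8) = 2.
Build the Grundy sequence for row D with g(k) = mex{g(k−s) : s ∈ {3, 5, 7}, s ≤ k}:
k:     0  1  2  3  4  5  6  7  8  9 10 11
g(k):  0  0  0  1  1  1  2  2  2  3  0  0
So g(11) = 0.
The value of a disjunctive sum is the nim-sum of the parts.
Combined value = 0 ⊕ 6 ⊕ 2 ⊕ 0 = 4.

4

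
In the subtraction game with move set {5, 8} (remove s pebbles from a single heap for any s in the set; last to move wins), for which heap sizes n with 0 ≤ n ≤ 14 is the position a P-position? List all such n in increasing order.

0, 1, 2, 3, 4, 13, 14

Grundy values for subtraction set {5, 8}:
k:     0  1  2  3  4  5  6  7  8  9 10 11 12 13 14
g(k):  0  0  0  0  0  1  1  1  1  1  2  2  2  0  0
The P-positions (g = 0) in 0..14 are 0, 1, 2, 3, 4, 13, 14.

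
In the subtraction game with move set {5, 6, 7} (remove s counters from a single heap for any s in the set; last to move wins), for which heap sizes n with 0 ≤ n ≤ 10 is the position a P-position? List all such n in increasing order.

Grundy values for subtraction set {5, 6, 7}:
k:     0  1  2  3  4  5  6  7  8  9 10
g(k):  0  0  0  0  0  1  1  1  1  1  2
The P-positions (g = 0) in 0..10 are 0, 1, 2, 3, 4.

0, 1, 2, 3, 4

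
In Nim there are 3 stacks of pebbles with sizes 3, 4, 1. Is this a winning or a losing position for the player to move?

Winning position

Compute the nim-sum pairwise:
3 ⊕ 4 = 7
7 ⊕ 1 = 6
The nim-sum is 6 ≠ 0, so this is an N-position: the player to move can win.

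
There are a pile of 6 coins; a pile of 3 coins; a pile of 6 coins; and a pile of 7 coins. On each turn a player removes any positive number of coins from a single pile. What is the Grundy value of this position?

Nim-sum: 6 ^ 3 ^ 6 ^ 7 = 4.

4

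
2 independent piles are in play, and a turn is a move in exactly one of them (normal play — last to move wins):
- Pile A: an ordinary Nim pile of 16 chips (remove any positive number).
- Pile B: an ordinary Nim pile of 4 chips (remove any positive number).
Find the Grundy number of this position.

20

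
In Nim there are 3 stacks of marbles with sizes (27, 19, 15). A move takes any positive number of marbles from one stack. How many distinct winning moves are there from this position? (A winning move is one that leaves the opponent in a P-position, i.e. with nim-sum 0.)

Compute the nim-sum pairwise:
27 XOR 19 = 8
8 XOR 15 = 7
The overall nim-sum is X = 7. A stack of size p has a winning move iff p XOR X < p (reduce it to p XOR X).
  27: 27 XOR 7 = 28 ≥ 27 — no move.
  19: 19 XOR 7 = 20 ≥ 19 — no move.
  15: 15 XOR 7 = 8 < 15 — winning move (to 8).
That gives 1 winning move.

1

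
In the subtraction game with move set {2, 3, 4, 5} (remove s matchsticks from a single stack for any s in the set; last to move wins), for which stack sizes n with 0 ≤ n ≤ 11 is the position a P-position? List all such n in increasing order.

Grundy values for subtraction set {2, 3, 4, 5}:
g(0) = mex{} = 0
g(1) = mex{} = 0
g(2) = mex{0} = 1
g(3) = mex{0} = 1
g(4) = mex{0,1} = 2
g(5) = mex{0,1} = 2
g(6) = mex{0,1,2} = 3
g(7) = mex{1,2} = 0
g(8) = mex{1,2,3} = 0
g(9) = mex{0,2,3} = 1
g(10) = mex{0,2,3} = 1
g(11) = mex{0,1,3} = 2
The P-positions (g = 0) in 0..11 are 0, 1, 7, 8.

0, 1, 7, 8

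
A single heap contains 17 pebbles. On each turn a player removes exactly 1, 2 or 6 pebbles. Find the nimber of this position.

0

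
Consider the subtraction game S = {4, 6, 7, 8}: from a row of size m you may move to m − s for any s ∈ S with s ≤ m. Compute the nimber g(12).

0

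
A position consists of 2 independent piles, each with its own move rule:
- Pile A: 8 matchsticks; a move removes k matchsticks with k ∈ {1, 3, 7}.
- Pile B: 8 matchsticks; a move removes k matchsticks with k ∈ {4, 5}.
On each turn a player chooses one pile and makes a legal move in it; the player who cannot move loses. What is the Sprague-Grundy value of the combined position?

For pile A, compute g(0), g(1), … with moves {1, 3, 7}:
k:     0  1  2  3  4  5  6  7  8
g(k):  0  1  0  1  0  1  0  1  0
So g(8) = 0.
For pile B, compute g(0), g(1), … with moves {4, 5}:
g(0) = mex{} = 0
g(1) = mex{} = 0
g(2) = mex{} = 0
g(3) = mex{} = 0
g(4) = mex{0} = 1
g(5) = mex{0} = 1
g(6) = mex{0} = 1
g(7) = mex{0} = 1
g(8) = mex{0,1} = 2
So g(8) = 2.
By the Sprague-Grundy theorem, the Grundy value of a sum of independent games is the XOR of the component values.
Combined value = 0 ⊕ 2 = 2.

2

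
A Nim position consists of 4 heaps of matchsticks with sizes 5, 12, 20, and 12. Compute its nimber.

17

Bitwise XOR of the heap sizes:
  00101  (5)
  01100  (12)
  10100  (20)
  01100  (12)
  -----
  10001  (17)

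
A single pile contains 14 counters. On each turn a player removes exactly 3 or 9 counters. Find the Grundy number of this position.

0

Build the Grundy sequence with g(k) = mex{g(k−s) : s ∈ {3, 9}, s ≤ k}:
g(0) = mex{} = 0
g(1) = mex{} = 0
g(2) = mex{} = 0
g(3) = mex{0} = 1
g(4) = mex{0} = 1
g(5) = mex{0} = 1
g(6) = mex{1} = 0
g(7) = mex{1} = 0
g(8) = mex{1} = 0
g(9) = mex{0} = 1
g(10) = mex{0} = 1
g(11) = mex{0} = 1
g(12) = mex{1} = 0
g(13) = mex{1} = 0
g(14) = mex{1} = 0
So g(14) = 0.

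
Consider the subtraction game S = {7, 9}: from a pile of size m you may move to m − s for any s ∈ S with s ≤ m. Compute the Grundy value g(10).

1

Build the Grundy sequence with g(k) = mex{g(k−s) : s ∈ {7, 9}, s ≤ k}:
g(0) = mex{} = 0
g(1) = mex{} = 0
g(2) = mex{} = 0
g(3) = mex{} = 0
g(4) = mex{} = 0
g(5) = mex{} = 0
g(6) = mex{} = 0
g(7) = mex{0} = 1
g(8) = mex{0} = 1
g(9) = mex{0} = 1
g(10) = mex{0} = 1
So g(10) = 1.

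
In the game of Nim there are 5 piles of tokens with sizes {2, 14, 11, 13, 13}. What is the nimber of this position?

7

Bitwise XOR of the heap sizes:
  0010  (2)
  1110  (14)
  1011  (11)
  1101  (13)
  1101  (13)
  ----
  0111  (7)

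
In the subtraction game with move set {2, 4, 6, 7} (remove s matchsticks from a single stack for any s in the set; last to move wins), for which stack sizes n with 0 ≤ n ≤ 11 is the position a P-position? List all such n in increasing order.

0, 1, 9, 10

Grundy values for subtraction set {2, 4, 6, 7}:
g(0) = mex{} = 0
g(1) = mex{} = 0
g(2) = mex{0} = 1
g(3) = mex{0} = 1
g(4) = mex{0,1} = 2
g(5) = mex{0,1} = 2
g(6) = mex{0,1,2} = 3
g(7) = mex{0,1,2} = 3
g(8) = mex{0,1,2,3} = 4
g(9) = mex{1,2,3} = 0
g(10) = mex{1,2,3,4} = 0
g(11) = mex{0,2,3} = 1
The P-positions (g = 0) in 0..11 are 0, 1, 9, 10.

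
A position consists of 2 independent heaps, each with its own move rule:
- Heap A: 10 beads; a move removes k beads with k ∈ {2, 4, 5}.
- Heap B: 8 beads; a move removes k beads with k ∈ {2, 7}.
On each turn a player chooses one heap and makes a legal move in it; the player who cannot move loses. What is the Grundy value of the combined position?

For heap A, compute g(0), g(1), … with moves {2, 4, 5}:
k:     0  1  2  3  4  5  6  7  8  9 10
g(k):  0  0  1  1  2  2  3  0  0  1  1
So g(10) = 1.
Build the Grundy sequence for heap B with g(k) = mex{g(k−s) : s ∈ {2, 7}, s ≤ k}:
g(0) = mex{} = 0
g(1) = mex{} = 0
g(2) = mex{0} = 1
g(3) = mex{0} = 1
g(4) = mex{1} = 0
g(5) = mex{1} = 0
g(6) = mex{0} = 1
g(7) = mex{0} = 1
g(8) = mex{0,1} = 2
So g(8) = 2.
The value of a disjunctive sum is the nim-sum of the parts.
Combined value = 1 XOR 2 = 3.

3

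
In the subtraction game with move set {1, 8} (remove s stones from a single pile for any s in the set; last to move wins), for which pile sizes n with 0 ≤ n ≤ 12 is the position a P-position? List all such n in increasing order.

0, 2, 4, 6, 9, 11

Build the Grundy sequence with g(k) = mex{g(k−s) : s ∈ {1, 8}, s ≤ k}:
k:     0  1  2  3  4  5  6  7  8  9 10 11 12
g(k):  0  1  0  1  0  1  0  1  2  0  1  0  1
The P-positions (g = 0) in 0..12 are 0, 2, 4, 6, 9, 11.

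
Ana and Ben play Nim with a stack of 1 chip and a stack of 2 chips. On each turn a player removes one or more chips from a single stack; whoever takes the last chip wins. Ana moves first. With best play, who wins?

Ana wins

Nim-sum: 1 ⊕ 2 = 3.
The nim-sum is 3 ≠ 0, so this is an N-position: the player to move can win; Ana has a winning move.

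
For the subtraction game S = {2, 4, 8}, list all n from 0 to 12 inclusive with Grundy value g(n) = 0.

0, 1, 6, 7, 12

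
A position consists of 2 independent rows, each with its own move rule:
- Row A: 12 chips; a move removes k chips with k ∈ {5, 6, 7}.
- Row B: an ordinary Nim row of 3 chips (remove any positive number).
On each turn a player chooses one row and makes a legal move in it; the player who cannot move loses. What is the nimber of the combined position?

3

For row A, compute g(0), g(1), … with moves {5, 6, 7}:
g(0) = mex{} = 0
g(1) = mex{} = 0
g(2) = mex{} = 0
g(3) = mex{} = 0
g(4) = mex{} = 0
g(5) = mex{0} = 1
g(6) = mex{0} = 1
g(7) = mex{0} = 1
g(8) = mex{0} = 1
g(9) = mex{0} = 1
g(10) = mex{0,1} = 2
g(11) = mex{0,1} = 2
g(12) = mex{1} = 0
So g(12) = 0.
Row B is a plain Nim row of size 3, so its Grundy value is 3.
The value of a disjunctive sum is the nim-sum of the parts.
Combined value = 0 ⊕ 3 = 3.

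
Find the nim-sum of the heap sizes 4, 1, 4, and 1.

0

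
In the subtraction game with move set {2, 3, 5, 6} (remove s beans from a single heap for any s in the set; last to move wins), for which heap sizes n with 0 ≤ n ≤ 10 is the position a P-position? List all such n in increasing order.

Grundy values for subtraction set {2, 3, 5, 6}:
k:     0  1  2  3  4  5  6  7  8  9 10
g(k):  0  0  1  1  2  2  3  3  0  0  1
The P-positions (g = 0) in 0..10 are 0, 1, 8, 9.

0, 1, 8, 9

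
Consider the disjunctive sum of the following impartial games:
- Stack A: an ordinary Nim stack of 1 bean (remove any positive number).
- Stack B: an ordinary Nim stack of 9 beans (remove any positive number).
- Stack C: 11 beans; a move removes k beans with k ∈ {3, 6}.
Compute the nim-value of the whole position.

8

Stack A is a plain Nim stack of size 1, so its Grundy value is 1.
Stack B is a plain Nim stack of size 9, so its Grundy value is 9.
Build the Grundy sequence for stack C with g(k) = mex{g(k−s) : s ∈ {3, 6}, s ≤ k}:
k:     0  1  2  3  4  5  6  7  8  9 10 11
g(k):  0  0  0  1  1  1  2  2  2  0  0  0
So g(11) = 0.
The value of a disjunctive sum is the nim-sum of the parts.
Combined value = 1 XOR 9 XOR 0 = 8.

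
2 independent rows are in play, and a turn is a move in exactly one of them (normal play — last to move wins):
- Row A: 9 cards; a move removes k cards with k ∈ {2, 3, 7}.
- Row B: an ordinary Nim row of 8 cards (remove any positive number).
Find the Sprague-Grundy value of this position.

10

For row A, compute g(0), g(1), … with moves {2, 3, 7}:
k:     0  1  2  3  4  5  6  7  8  9
g(k):  0  0  1  1  2  0  0  1  1  2
So g(9) = 2.
Row B is a plain Nim row of size 8, so its Grundy value is 8.
By the Sprague-Grundy theorem, the Grundy value of a sum of independent games is the XOR of the component values.
Combined value = 2 XOR 8 = 10.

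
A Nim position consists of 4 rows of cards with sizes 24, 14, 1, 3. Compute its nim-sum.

20

Nim-sum: 24 XOR 14 XOR 1 XOR 3 = 20.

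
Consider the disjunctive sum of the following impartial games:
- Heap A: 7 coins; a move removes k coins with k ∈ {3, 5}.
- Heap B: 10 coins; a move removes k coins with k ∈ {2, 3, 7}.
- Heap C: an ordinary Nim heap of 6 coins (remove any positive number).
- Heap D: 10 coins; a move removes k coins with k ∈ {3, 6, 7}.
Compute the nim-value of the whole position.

4

Grundy values for heap A (subtraction set {3, 5}):
k:     0  1  2  3  4  5  6  7
g(k):  0  0  0  1  1  1  2  2
So g(7) = 2.
For heap B, compute g(0), g(1), … with moves {2, 3, 7}:
g(0) = mex{} = 0
g(1) = mex{} = 0
g(2) = mex{0} = 1
g(3) = mex{0} = 1
g(4) = mex{0,1} = 2
g(5) = mex{1} = 0
g(6) = mex{1,2} = 0
g(7) = mex{0,2} = 1
g(8) = mex{0} = 1
g(9) = mex{0,1} = 2
g(10) = mex{1} = 0
So g(10) = 0.
Heap C is a plain Nim heap of size 6, so its Grundy value is 6.
For heap D, compute g(0), g(1), … with moves {3, 6, 7}:
k:     0  1  2  3  4  5  6  7  8  9 10
g(k):  0  0  0  1  1  1  2  2  2  3  0
So g(10) = 0.
The value of a disjunctive sum is the nim-sum of the parts.
Combined value = 2 ⊕ 0 ⊕ 6 ⊕ 0 = 4.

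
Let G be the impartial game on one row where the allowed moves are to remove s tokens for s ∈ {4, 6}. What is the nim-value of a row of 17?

1

Build the Grundy sequence with g(k) = mex{g(k−s) : s ∈ {4, 6}, s ≤ k}:
k:     0  1  2  3  4  5  6  7  8  9 10 11 12 13 14 15 16 17
g(k):  0  0  0  0  1  1  1  1  2  2  0  0  0  0  1  1  1  1
So g(17) = 1.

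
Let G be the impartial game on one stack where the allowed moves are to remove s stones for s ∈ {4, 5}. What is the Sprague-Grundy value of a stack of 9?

0

Build the Grundy sequence with g(k) = mex{g(k−s) : s ∈ {4, 5}, s ≤ k}:
k:     0  1  2  3  4  5  6  7  8  9
g(k):  0  0  0  0  1  1  1  1  2  0
So g(9) = 0.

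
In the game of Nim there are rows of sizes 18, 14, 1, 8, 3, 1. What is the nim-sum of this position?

Write each in binary and XOR column by column:
  10010  (18)
  01110  (14)
  00001  (1)
  01000  (8)
  00011  (3)
  00001  (1)
  -----
  10111  (23)

23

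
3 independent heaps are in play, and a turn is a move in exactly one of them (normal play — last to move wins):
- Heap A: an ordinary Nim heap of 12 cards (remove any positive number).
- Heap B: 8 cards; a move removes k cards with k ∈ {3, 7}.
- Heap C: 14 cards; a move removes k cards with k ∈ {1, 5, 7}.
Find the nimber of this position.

Heap A is a plain Nim heap of size 12, so its Grundy value is 12.
Build the Grundy sequence for heap B with g(k) = mex{g(k−s) : s ∈ {3, 7}, s ≤ k}:
g(0) = mex{} = 0
g(1) = mex{} = 0
g(2) = mex{} = 0
g(3) = mex{0} = 1
g(4) = mex{0} = 1
g(5) = mex{0} = 1
g(6) = mex{1} = 0
g(7) = mex{0,1} = 2
g(8) = mex{0,1} = 2
So g(8) = 2.
Grundy values for heap C (subtraction set {1, 5, 7}):
k:     0  1  2  3  4  5  6  7  8  9 10 11 12 13 14
g(k):  0  1  0  1  0  1  0  1  0  1  0  1  0  1  0
So g(14) = 0.
The value of a disjunctive sum is the nim-sum of the parts.
Combined value = 12 XOR 2 XOR 0 = 14.

14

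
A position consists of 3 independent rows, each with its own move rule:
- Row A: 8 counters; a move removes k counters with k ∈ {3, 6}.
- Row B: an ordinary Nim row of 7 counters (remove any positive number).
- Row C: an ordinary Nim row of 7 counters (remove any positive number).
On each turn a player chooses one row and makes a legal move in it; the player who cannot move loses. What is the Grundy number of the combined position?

2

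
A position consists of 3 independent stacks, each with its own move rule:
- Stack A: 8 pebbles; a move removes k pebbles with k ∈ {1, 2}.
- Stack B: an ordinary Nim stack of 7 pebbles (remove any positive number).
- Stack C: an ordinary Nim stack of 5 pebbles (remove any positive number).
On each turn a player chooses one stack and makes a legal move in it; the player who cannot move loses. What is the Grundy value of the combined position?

Grundy values for stack A (subtraction set {1, 2}):
g(0) = mex{} = 0
g(1) = mex{0} = 1
g(2) = mex{0,1} = 2
g(3) = mex{1,2} = 0
g(4) = mex{0,2} = 1
g(5) = mex{0,1} = 2
g(6) = mex{1,2} = 0
g(7) = mex{0,2} = 1
g(8) = mex{0,1} = 2
So g(8) = 2.
Stack B is a plain Nim stack of size 7, so its Grundy value is 7.
Stack C is a plain Nim stack of size 5, so its Grundy value is 5.
By the Sprague-Grundy theorem, the Grundy value of a sum of independent games is the XOR of the component values.
Combined value = 2 ⊕ 7 ⊕ 5 = 0.

0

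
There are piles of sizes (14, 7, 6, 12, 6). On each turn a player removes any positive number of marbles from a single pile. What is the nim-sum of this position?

In binary:
  1110  (14)
  0111  (7)
  0110  (6)
  1100  (12)
  0110  (6)
  ----
  0101  (5)

5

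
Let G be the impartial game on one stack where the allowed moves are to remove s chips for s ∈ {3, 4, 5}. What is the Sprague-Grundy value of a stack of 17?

Compute g(0), g(1), … for moves {3, 4, 5}:
k:     0  1  2  3  4  5  6  7  8  9 10 11 12 13 14 15 16 17
g(k):  0  0  0  1  1  1  2  2  0  0  0  1  1  1  2  2  0  0
So g(17) = 0.

0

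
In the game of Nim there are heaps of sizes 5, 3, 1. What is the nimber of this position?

7

Bitwise XOR of the heap sizes:
  101  (5)
  011  (3)
  001  (1)
  ---
  111  (7)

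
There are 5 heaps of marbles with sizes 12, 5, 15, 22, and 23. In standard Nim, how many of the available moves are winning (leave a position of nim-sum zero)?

Write each in binary and XOR column by column:
  01100  (12)
  00101  (5)
  01111  (15)
  10110  (22)
  10111  (23)
  -----
  00111  (7)
The overall nim-sum is X = 7. A heap of size p has a winning move iff p XOR X < p (reduce it to p XOR X).
  12: 12 XOR 7 = 11 < 12 — winning move (to 11).
  5: 5 XOR 7 = 2 < 5 — winning move (to 2).
  15: 15 XOR 7 = 8 < 15 — winning move (to 8).
  22: 22 XOR 7 = 17 < 22 — winning move (to 17).
  23: 23 XOR 7 = 16 < 23 — winning move (to 16).
That gives 5 winning moves.

5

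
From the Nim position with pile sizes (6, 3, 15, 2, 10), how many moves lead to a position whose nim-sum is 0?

Nim-sum: 6 ⊕ 3 ⊕ 15 ⊕ 2 ⊕ 10 = 2.
The overall nim-sum is X = 2. A pile of size p has a winning move iff p XOR X < p (reduce it to p XOR X).
  6: 6 XOR 2 = 4 < 6 — winning move (to 4).
  3: 3 XOR 2 = 1 < 3 — winning move (to 1).
  15: 15 XOR 2 = 13 < 15 — winning move (to 13).
  2: 2 XOR 2 = 0 < 2 — winning move (to 0).
  10: 10 XOR 2 = 8 < 10 — winning move (to 8).
That gives 5 winning moves.

5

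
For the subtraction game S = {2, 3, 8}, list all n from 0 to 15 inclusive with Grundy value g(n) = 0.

Grundy values for subtraction set {2, 3, 8}:
k:     0  1  2  3  4  5  6  7  8  9 10 11 12 13 14 15
g(k):  0  0  1  1  2  0  0  1  1  2  0  0  1  1  2  0
The P-positions (g = 0) in 0..15 are 0, 1, 5, 6, 10, 11, 15.

0, 1, 5, 6, 10, 11, 15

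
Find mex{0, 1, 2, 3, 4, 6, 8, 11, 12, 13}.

5

The values 0, 1, 2, 3, 4 are all present; 5 is the first non-negative integer missing from the set.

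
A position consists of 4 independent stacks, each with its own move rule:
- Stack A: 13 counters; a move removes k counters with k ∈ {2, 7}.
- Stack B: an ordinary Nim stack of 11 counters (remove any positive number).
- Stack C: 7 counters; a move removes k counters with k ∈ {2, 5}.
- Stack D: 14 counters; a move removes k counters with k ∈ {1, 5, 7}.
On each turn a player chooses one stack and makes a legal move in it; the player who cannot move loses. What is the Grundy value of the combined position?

11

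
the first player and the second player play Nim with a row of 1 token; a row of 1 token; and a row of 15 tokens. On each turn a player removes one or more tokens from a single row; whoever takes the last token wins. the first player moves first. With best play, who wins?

Compute the nim-sum pairwise:
1 XOR 1 = 0
0 XOR 15 = 15
The nim-sum is 15 ≠ 0, so this is an N-position: the player to move can win; the first player has a winning move.

the first player wins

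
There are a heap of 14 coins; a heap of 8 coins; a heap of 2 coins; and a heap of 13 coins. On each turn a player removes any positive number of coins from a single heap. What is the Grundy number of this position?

9

Compute the nim-sum pairwise:
14 XOR 8 = 6
6 XOR 2 = 4
4 XOR 13 = 9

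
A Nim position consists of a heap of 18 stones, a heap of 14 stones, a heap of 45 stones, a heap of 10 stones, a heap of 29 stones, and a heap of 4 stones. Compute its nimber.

34

Nim-sum: 18 ⊕ 14 ⊕ 45 ⊕ 10 ⊕ 29 ⊕ 4 = 34.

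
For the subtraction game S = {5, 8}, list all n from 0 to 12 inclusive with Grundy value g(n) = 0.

0, 1, 2, 3, 4

Compute g(0), g(1), … for moves {5, 8}:
g(0) = mex{} = 0
g(1) = mex{} = 0
g(2) = mex{} = 0
g(3) = mex{} = 0
g(4) = mex{} = 0
g(5) = mex{0} = 1
g(6) = mex{0} = 1
g(7) = mex{0} = 1
g(8) = mex{0} = 1
g(9) = mex{0} = 1
g(10) = mex{0,1} = 2
g(11) = mex{0,1} = 2
g(12) = mex{0,1} = 2
The P-positions (g = 0) in 0..12 are 0, 1, 2, 3, 4.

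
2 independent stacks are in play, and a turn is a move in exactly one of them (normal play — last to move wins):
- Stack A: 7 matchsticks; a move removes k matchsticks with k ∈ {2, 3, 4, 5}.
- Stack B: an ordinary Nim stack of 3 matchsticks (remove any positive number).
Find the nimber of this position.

3

For stack A, compute g(0), g(1), … with moves {2, 3, 4, 5}:
g(0) = mex{} = 0
g(1) = mex{} = 0
g(2) = mex{0} = 1
g(3) = mex{0} = 1
g(4) = mex{0,1} = 2
g(5) = mex{0,1} = 2
g(6) = mex{0,1,2} = 3
g(7) = mex{1,2} = 0
So g(7) = 0.
Stack B is a plain Nim stack of size 3, so its Grundy value is 3.
The value of a disjunctive sum is the nim-sum of the parts.
Combined value = 0 ⊕ 3 = 3.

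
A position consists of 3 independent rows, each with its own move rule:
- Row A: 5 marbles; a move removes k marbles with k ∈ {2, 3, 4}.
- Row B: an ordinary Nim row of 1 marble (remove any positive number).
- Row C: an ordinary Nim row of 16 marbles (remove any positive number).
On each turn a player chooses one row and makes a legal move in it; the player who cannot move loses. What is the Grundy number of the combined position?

19

For row A, compute g(0), g(1), … with moves {2, 3, 4}:
k:     0  1  2  3  4  5
g(k):  0  0  1  1  2  2
So g(5) = 2.
Row B is a plain Nim row of size 1, so its Grundy value is 1.
Row C is a plain Nim row of size 16, so its Grundy value is 16.
The value of a disjunctive sum is the nim-sum of the parts.
Combined value = 2 ⊕ 1 ⊕ 16 = 19.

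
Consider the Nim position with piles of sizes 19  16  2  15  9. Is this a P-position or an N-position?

N-position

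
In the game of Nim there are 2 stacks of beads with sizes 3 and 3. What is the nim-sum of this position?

0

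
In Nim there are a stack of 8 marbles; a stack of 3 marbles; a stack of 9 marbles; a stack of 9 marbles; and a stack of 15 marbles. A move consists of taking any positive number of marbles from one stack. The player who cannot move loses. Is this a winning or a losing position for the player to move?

Winning position

Bitwise XOR of the heap sizes:
  1000  (8)
  0011  (3)
  1001  (9)
  1001  (9)
  1111  (15)
  ----
  0100  (4)
The nim-sum is 4 ≠ 0, so this is an N-position: the player to move can win.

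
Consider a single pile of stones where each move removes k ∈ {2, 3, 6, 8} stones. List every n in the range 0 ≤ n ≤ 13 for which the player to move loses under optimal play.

Compute g(0), g(1), … for moves {2, 3, 6, 8}:
k:     0  1  2  3  4  5  6  7  8  9 10 11 12 13
g(k):  0  0  1  1  2  0  3  1  2  2  0  3  1  2
The P-positions (g = 0) in 0..13 are 0, 1, 5, 10.

0, 1, 5, 10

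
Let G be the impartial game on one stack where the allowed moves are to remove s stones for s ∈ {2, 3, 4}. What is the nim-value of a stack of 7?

Build the Grundy sequence with g(k) = mex{g(k−s) : s ∈ {2, 3, 4}, s ≤ k}:
k:     0  1  2  3  4  5  6  7
g(k):  0  0  1  1  2  2  0  0
So g(7) = 0.

0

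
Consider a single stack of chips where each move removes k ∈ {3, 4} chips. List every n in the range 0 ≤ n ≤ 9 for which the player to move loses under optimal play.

0, 1, 2, 7, 8, 9

Grundy values for subtraction set {3, 4}:
g(0) = mex{} = 0
g(1) = mex{} = 0
g(2) = mex{} = 0
g(3) = mex{0} = 1
g(4) = mex{0} = 1
g(5) = mex{0} = 1
g(6) = mex{0,1} = 2
g(7) = mex{1} = 0
g(8) = mex{1} = 0
g(9) = mex{1,2} = 0
The P-positions (g = 0) in 0..9 are 0, 1, 2, 7, 8, 9.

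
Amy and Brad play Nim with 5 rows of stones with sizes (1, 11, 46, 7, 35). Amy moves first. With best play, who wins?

Brad wins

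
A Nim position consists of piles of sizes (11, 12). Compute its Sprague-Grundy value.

7

Bitwise XOR of the heap sizes:
  1011  (11)
  1100  (12)
  ----
  0111  (7)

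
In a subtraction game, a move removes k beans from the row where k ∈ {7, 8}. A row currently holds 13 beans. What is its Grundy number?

1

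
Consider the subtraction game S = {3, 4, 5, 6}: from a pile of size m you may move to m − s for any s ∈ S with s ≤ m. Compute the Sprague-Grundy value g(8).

Build the Grundy sequence with g(k) = mex{g(k−s) : s ∈ {3, 4, 5, 6}, s ≤ k}:
g(0) = mex{} = 0
g(1) = mex{} = 0
g(2) = mex{} = 0
g(3) = mex{0} = 1
g(4) = mex{0} = 1
g(5) = mex{0} = 1
g(6) = mex{0,1} = 2
g(7) = mex{0,1} = 2
g(8) = mex{0,1} = 2
So g(8) = 2.

2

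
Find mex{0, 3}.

1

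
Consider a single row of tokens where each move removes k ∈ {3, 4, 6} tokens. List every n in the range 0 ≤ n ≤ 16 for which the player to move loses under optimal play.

0, 1, 2, 9, 10, 11

Build the Grundy sequence with g(k) = mex{g(k−s) : s ∈ {3, 4, 6}, s ≤ k}:
k:     0  1  2  3  4  5  6  7  8  9 10 11 12 13 14 15 16
g(k):  0  0  0  1  1  1  2  2  2  0  0  0  1  1  1  2  2
The P-positions (g = 0) in 0..16 are 0, 1, 2, 9, 10, 11.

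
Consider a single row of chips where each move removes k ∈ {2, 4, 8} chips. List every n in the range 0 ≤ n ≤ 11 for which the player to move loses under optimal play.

Build the Grundy sequence with g(k) = mex{g(k−s) : s ∈ {2, 4, 8}, s ≤ k}:
g(0) = mex{} = 0
g(1) = mex{} = 0
g(2) = mex{0} = 1
g(3) = mex{0} = 1
g(4) = mex{0,1} = 2
g(5) = mex{0,1} = 2
g(6) = mex{1,2} = 0
g(7) = mex{1,2} = 0
g(8) = mex{0,2} = 1
g(9) = mex{0,2} = 1
g(10) = mex{0,1} = 2
g(11) = mex{0,1} = 2
The P-positions (g = 0) in 0..11 are 0, 1, 6, 7.

0, 1, 6, 7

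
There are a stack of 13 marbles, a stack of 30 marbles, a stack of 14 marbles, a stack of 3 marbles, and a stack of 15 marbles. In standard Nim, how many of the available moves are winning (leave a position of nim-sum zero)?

1

Nim-sum: 13 ^ 30 ^ 14 ^ 3 ^ 15 = 17.
The overall nim-sum is X = 17. A stack of size p has a winning move iff p XOR X < p (reduce it to p XOR X).
  13: 13 XOR 17 = 28 ≥ 13 — no move.
  30: 30 XOR 17 = 15 < 30 — winning move (to 15).
  14: 14 XOR 17 = 31 ≥ 14 — no move.
  3: 3 XOR 17 = 18 ≥ 3 — no move.
  15: 15 XOR 17 = 30 ≥ 15 — no move.
That gives 1 winning move.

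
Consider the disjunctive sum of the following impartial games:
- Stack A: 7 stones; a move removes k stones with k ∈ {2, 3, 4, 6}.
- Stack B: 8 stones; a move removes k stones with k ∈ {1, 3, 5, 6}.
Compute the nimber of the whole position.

1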